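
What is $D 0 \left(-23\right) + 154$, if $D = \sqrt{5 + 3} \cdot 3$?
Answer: $154$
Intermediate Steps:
$D = 6 \sqrt{2}$ ($D = \sqrt{8} \cdot 3 = 2 \sqrt{2} \cdot 3 = 6 \sqrt{2} \approx 8.4853$)
$D 0 \left(-23\right) + 154 = 6 \sqrt{2} \cdot 0 \left(-23\right) + 154 = 6 \sqrt{2} \cdot 0 + 154 = 0 + 154 = 154$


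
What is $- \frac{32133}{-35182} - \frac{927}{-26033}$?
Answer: $\frac{124161729}{130841858} \approx 0.94895$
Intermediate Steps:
$- \frac{32133}{-35182} - \frac{927}{-26033} = \left(-32133\right) \left(- \frac{1}{35182}\right) - - \frac{927}{26033} = \frac{32133}{35182} + \frac{927}{26033} = \frac{124161729}{130841858}$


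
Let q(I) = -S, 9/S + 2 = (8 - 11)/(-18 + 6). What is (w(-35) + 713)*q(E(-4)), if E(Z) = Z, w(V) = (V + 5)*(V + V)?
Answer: 101268/7 ≈ 14467.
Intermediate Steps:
w(V) = 2*V*(5 + V) (w(V) = (5 + V)*(2*V) = 2*V*(5 + V))
S = -36/7 (S = 9/(-2 + (8 - 11)/(-18 + 6)) = 9/(-2 - 3/(-12)) = 9/(-2 - 3*(-1/12)) = 9/(-2 + 1/4) = 9/(-7/4) = 9*(-4/7) = -36/7 ≈ -5.1429)
q(I) = 36/7 (q(I) = -1*(-36/7) = 36/7)
(w(-35) + 713)*q(E(-4)) = (2*(-35)*(5 - 35) + 713)*(36/7) = (2*(-35)*(-30) + 713)*(36/7) = (2100 + 713)*(36/7) = 2813*(36/7) = 101268/7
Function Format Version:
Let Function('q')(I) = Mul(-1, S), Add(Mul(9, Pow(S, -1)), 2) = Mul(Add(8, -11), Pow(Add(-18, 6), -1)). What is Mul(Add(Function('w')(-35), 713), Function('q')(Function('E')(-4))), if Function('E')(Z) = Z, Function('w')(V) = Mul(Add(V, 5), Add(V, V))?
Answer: Rational(101268, 7) ≈ 14467.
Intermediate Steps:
Function('w')(V) = Mul(2, V, Add(5, V)) (Function('w')(V) = Mul(Add(5, V), Mul(2, V)) = Mul(2, V, Add(5, V)))
S = Rational(-36, 7) (S = Mul(9, Pow(Add(-2, Mul(Add(8, -11), Pow(Add(-18, 6), -1))), -1)) = Mul(9, Pow(Add(-2, Mul(-3, Pow(-12, -1))), -1)) = Mul(9, Pow(Add(-2, Mul(-3, Rational(-1, 12))), -1)) = Mul(9, Pow(Add(-2, Rational(1, 4)), -1)) = Mul(9, Pow(Rational(-7, 4), -1)) = Mul(9, Rational(-4, 7)) = Rational(-36, 7) ≈ -5.1429)
Function('q')(I) = Rational(36, 7) (Function('q')(I) = Mul(-1, Rational(-36, 7)) = Rational(36, 7))
Mul(Add(Function('w')(-35), 713), Function('q')(Function('E')(-4))) = Mul(Add(Mul(2, -35, Add(5, -35)), 713), Rational(36, 7)) = Mul(Add(Mul(2, -35, -30), 713), Rational(36, 7)) = Mul(Add(2100, 713), Rational(36, 7)) = Mul(2813, Rational(36, 7)) = Rational(101268, 7)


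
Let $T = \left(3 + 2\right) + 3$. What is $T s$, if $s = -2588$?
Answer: $-20704$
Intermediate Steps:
$T = 8$ ($T = 5 + 3 = 8$)
$T s = 8 \left(-2588\right) = -20704$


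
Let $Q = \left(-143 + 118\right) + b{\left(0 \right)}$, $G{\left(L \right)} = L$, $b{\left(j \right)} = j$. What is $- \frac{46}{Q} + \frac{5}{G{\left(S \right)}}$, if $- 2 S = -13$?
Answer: $\frac{848}{325} \approx 2.6092$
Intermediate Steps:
$S = \frac{13}{2}$ ($S = \left(- \frac{1}{2}\right) \left(-13\right) = \frac{13}{2} \approx 6.5$)
$Q = -25$ ($Q = \left(-143 + 118\right) + 0 = -25 + 0 = -25$)
$- \frac{46}{Q} + \frac{5}{G{\left(S \right)}} = - \frac{46}{-25} + \frac{5}{\frac{13}{2}} = \left(-46\right) \left(- \frac{1}{25}\right) + 5 \cdot \frac{2}{13} = \frac{46}{25} + \frac{10}{13} = \frac{848}{325}$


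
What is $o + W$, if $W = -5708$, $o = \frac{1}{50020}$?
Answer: $- \frac{285514159}{50020} \approx -5708.0$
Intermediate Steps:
$o = \frac{1}{50020} \approx 1.9992 \cdot 10^{-5}$
$o + W = \frac{1}{50020} - 5708 = - \frac{285514159}{50020}$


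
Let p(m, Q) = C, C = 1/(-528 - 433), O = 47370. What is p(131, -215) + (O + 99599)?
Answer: 141237208/961 ≈ 1.4697e+5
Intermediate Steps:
C = -1/961 (C = 1/(-961) = -1/961 ≈ -0.0010406)
p(m, Q) = -1/961
p(131, -215) + (O + 99599) = -1/961 + (47370 + 99599) = -1/961 + 146969 = 141237208/961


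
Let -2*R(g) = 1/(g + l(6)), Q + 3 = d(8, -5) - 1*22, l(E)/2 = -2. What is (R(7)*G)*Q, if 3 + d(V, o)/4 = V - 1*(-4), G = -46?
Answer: 253/3 ≈ 84.333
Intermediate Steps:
d(V, o) = 4 + 4*V (d(V, o) = -12 + 4*(V - 1*(-4)) = -12 + 4*(V + 4) = -12 + 4*(4 + V) = -12 + (16 + 4*V) = 4 + 4*V)
l(E) = -4 (l(E) = 2*(-2) = -4)
Q = 11 (Q = -3 + ((4 + 4*8) - 1*22) = -3 + ((4 + 32) - 22) = -3 + (36 - 22) = -3 + 14 = 11)
R(g) = -1/(2*(-4 + g)) (R(g) = -1/(2*(g - 4)) = -1/(2*(-4 + g)))
(R(7)*G)*Q = (-1/(-8 + 2*7)*(-46))*11 = (-1/(-8 + 14)*(-46))*11 = (-1/6*(-46))*11 = (-1*1/6*(-46))*11 = -1/6*(-46)*11 = (23/3)*11 = 253/3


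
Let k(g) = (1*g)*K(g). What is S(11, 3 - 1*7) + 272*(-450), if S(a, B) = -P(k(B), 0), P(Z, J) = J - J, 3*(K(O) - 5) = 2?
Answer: -122400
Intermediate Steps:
K(O) = 17/3 (K(O) = 5 + (1/3)*2 = 5 + 2/3 = 17/3)
k(g) = 17*g/3 (k(g) = (1*g)*(17/3) = g*(17/3) = 17*g/3)
P(Z, J) = 0
S(a, B) = 0 (S(a, B) = -1*0 = 0)
S(11, 3 - 1*7) + 272*(-450) = 0 + 272*(-450) = 0 - 122400 = -122400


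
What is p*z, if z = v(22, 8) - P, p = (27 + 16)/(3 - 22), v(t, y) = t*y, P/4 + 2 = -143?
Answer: -32508/19 ≈ -1710.9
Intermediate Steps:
P = -580 (P = -8 + 4*(-143) = -8 - 572 = -580)
p = -43/19 (p = 43/(-19) = 43*(-1/19) = -43/19 ≈ -2.2632)
z = 756 (z = 22*8 - 1*(-580) = 176 + 580 = 756)
p*z = -43/19*756 = -32508/19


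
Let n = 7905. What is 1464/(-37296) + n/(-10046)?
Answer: -3224294/3902871 ≈ -0.82613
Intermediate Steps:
1464/(-37296) + n/(-10046) = 1464/(-37296) + 7905/(-10046) = 1464*(-1/37296) + 7905*(-1/10046) = -61/1554 - 7905/10046 = -3224294/3902871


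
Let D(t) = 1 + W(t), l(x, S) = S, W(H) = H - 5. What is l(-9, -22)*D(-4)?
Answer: 176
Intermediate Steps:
W(H) = -5 + H
D(t) = -4 + t (D(t) = 1 + (-5 + t) = -4 + t)
l(-9, -22)*D(-4) = -22*(-4 - 4) = -22*(-8) = 176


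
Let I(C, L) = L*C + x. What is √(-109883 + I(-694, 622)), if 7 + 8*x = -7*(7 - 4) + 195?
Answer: I*√8664482/4 ≈ 735.89*I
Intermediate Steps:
x = 167/8 (x = -7/8 + (-7*(7 - 4) + 195)/8 = -7/8 + (-7*3 + 195)/8 = -7/8 + (-21 + 195)/8 = -7/8 + (⅛)*174 = -7/8 + 87/4 = 167/8 ≈ 20.875)
I(C, L) = 167/8 + C*L (I(C, L) = L*C + 167/8 = C*L + 167/8 = 167/8 + C*L)
√(-109883 + I(-694, 622)) = √(-109883 + (167/8 - 694*622)) = √(-109883 + (167/8 - 431668)) = √(-109883 - 3453177/8) = √(-4332241/8) = I*√8664482/4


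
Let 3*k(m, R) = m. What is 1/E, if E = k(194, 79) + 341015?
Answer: 3/1023239 ≈ 2.9319e-6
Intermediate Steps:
k(m, R) = m/3
E = 1023239/3 (E = (1/3)*194 + 341015 = 194/3 + 341015 = 1023239/3 ≈ 3.4108e+5)
1/E = 1/(1023239/3) = 3/1023239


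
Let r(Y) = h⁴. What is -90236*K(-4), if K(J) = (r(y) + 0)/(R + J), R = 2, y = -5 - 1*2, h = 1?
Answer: 45118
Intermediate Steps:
y = -7 (y = -5 - 2 = -7)
r(Y) = 1 (r(Y) = 1⁴ = 1)
K(J) = 1/(2 + J) (K(J) = (1 + 0)/(2 + J) = 1/(2 + J))
-90236*K(-4) = -90236/(2 - 4) = -90236/(-2) = -90236*(-½) = 45118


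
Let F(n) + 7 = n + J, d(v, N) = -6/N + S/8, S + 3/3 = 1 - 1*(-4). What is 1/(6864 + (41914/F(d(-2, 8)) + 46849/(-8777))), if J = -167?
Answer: 6117569/40486823151 ≈ 0.00015110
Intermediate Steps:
S = 4 (S = -1 + (1 - 1*(-4)) = -1 + (1 + 4) = -1 + 5 = 4)
d(v, N) = 1/2 - 6/N (d(v, N) = -6/N + 4/8 = -6/N + 4*(1/8) = -6/N + 1/2 = 1/2 - 6/N)
F(n) = -174 + n (F(n) = -7 + (n - 167) = -7 + (-167 + n) = -174 + n)
1/(6864 + (41914/F(d(-2, 8)) + 46849/(-8777))) = 1/(6864 + (41914/(-174 + (1/2)*(-12 + 8)/8) + 46849/(-8777))) = 1/(6864 + (41914/(-174 + (1/2)*(1/8)*(-4)) + 46849*(-1/8777))) = 1/(6864 + (41914/(-174 - 1/4) - 46849/8777)) = 1/(6864 + (41914/(-697/4) - 46849/8777)) = 1/(6864 + (41914*(-4/697) - 46849/8777)) = 1/(6864 + (-167656/697 - 46849/8777)) = 1/(6864 - 1504170465/6117569) = 1/(40486823151/6117569) = 6117569/40486823151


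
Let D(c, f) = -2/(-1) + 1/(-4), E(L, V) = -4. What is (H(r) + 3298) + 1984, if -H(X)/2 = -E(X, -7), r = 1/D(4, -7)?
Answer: 5274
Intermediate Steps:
D(c, f) = 7/4 (D(c, f) = -2*(-1) + 1*(-¼) = 2 - ¼ = 7/4)
r = 4/7 (r = 1/(7/4) = 4/7 ≈ 0.57143)
H(X) = -8 (H(X) = -(-2)*(-4) = -2*4 = -8)
(H(r) + 3298) + 1984 = (-8 + 3298) + 1984 = 3290 + 1984 = 5274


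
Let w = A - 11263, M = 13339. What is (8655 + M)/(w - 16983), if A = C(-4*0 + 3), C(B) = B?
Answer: -21994/28243 ≈ -0.77874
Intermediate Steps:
A = 3 (A = -4*0 + 3 = 0 + 3 = 3)
w = -11260 (w = 3 - 11263 = -11260)
(8655 + M)/(w - 16983) = (8655 + 13339)/(-11260 - 16983) = 21994/(-28243) = 21994*(-1/28243) = -21994/28243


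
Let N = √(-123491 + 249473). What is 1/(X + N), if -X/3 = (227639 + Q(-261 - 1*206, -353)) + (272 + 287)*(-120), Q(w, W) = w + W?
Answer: -159739/76549602369 - √13998/76549602369 ≈ -2.0883e-6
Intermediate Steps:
Q(w, W) = W + w
N = 3*√13998 (N = √125982 = 3*√13998 ≈ 354.94)
X = -479217 (X = -3*((227639 + (-353 + (-261 - 1*206))) + (272 + 287)*(-120)) = -3*((227639 + (-353 + (-261 - 206))) + 559*(-120)) = -3*((227639 + (-353 - 467)) - 67080) = -3*((227639 - 820) - 67080) = -3*(226819 - 67080) = -3*159739 = -479217)
1/(X + N) = 1/(-479217 + 3*√13998)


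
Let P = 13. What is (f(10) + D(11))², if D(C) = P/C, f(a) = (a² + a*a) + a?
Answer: 5396329/121 ≈ 44598.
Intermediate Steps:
f(a) = a + 2*a² (f(a) = (a² + a²) + a = 2*a² + a = a + 2*a²)
D(C) = 13/C
(f(10) + D(11))² = (10*(1 + 2*10) + 13/11)² = (10*(1 + 20) + 13*(1/11))² = (10*21 + 13/11)² = (210 + 13/11)² = (2323/11)² = 5396329/121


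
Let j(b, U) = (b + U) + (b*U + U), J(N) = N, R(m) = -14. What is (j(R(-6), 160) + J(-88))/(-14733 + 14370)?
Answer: 674/121 ≈ 5.5703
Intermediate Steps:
j(b, U) = b + 2*U + U*b (j(b, U) = (U + b) + (U*b + U) = (U + b) + (U + U*b) = b + 2*U + U*b)
(j(R(-6), 160) + J(-88))/(-14733 + 14370) = ((-14 + 2*160 + 160*(-14)) - 88)/(-14733 + 14370) = ((-14 + 320 - 2240) - 88)/(-363) = (-1934 - 88)*(-1/363) = -2022*(-1/363) = 674/121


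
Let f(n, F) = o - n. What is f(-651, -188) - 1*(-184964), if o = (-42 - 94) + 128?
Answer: 185607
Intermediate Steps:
o = -8 (o = -136 + 128 = -8)
f(n, F) = -8 - n
f(-651, -188) - 1*(-184964) = (-8 - 1*(-651)) - 1*(-184964) = (-8 + 651) + 184964 = 643 + 184964 = 185607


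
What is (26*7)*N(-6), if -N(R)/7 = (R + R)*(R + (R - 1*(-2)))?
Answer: -152880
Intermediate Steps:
N(R) = -14*R*(2 + 2*R) (N(R) = -7*(R + R)*(R + (R - 1*(-2))) = -7*2*R*(R + (R + 2)) = -7*2*R*(R + (2 + R)) = -7*2*R*(2 + 2*R) = -14*R*(2 + 2*R))
(26*7)*N(-6) = (26*7)*(-28*(-6)*(1 - 6)) = 182*(-28*(-6)*(-5)) = 182*(-840) = -152880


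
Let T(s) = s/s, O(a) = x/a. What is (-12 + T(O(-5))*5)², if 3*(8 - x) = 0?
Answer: 49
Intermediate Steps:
x = 8 (x = 8 - ⅓*0 = 8 + 0 = 8)
O(a) = 8/a
T(s) = 1
(-12 + T(O(-5))*5)² = (-12 + 1*5)² = (-12 + 5)² = (-7)² = 49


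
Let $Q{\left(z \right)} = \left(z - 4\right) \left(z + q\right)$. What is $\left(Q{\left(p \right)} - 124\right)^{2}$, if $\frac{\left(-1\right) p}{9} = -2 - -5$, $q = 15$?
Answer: $61504$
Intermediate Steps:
$p = -27$ ($p = - 9 \left(-2 - -5\right) = - 9 \left(-2 + 5\right) = \left(-9\right) 3 = -27$)
$Q{\left(z \right)} = \left(-4 + z\right) \left(15 + z\right)$ ($Q{\left(z \right)} = \left(z - 4\right) \left(z + 15\right) = \left(-4 + z\right) \left(15 + z\right)$)
$\left(Q{\left(p \right)} - 124\right)^{2} = \left(\left(-60 + \left(-27\right)^{2} + 11 \left(-27\right)\right) - 124\right)^{2} = \left(\left(-60 + 729 - 297\right) - 124\right)^{2} = \left(372 - 124\right)^{2} = 248^{2} = 61504$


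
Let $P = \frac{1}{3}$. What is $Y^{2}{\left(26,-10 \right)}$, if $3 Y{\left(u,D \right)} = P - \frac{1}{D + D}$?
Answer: $\frac{529}{32400} \approx 0.016327$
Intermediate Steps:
$P = \frac{1}{3} \approx 0.33333$
$Y{\left(u,D \right)} = \frac{1}{9} - \frac{1}{6 D}$ ($Y{\left(u,D \right)} = \frac{\frac{1}{3} - \frac{1}{D + D}}{3} = \frac{\frac{1}{3} - \frac{1}{2 D}}{3} = \frac{1}{9} - \frac{1}{6 D}$)
$Y^{2}{\left(26,-10 \right)} = \left(\frac{-3 + 2 \left(-10\right)}{18 \left(-10\right)}\right)^{2} = \left(\frac{1}{18} \left(- \frac{1}{10}\right) \left(-3 - 20\right)\right)^{2} = \left(\frac{1}{18} \left(- \frac{1}{10}\right) \left(-23\right)\right)^{2} = \left(\frac{23}{180}\right)^{2} = \frac{529}{32400}$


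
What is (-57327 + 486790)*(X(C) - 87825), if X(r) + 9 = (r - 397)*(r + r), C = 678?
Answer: 125919410526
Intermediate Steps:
X(r) = -9 + 2*r*(-397 + r) (X(r) = -9 + (r - 397)*(r + r) = -9 + (-397 + r)*(2*r) = -9 + 2*r*(-397 + r))
(-57327 + 486790)*(X(C) - 87825) = (-57327 + 486790)*((-9 - 794*678 + 2*678**2) - 87825) = 429463*((-9 - 538332 + 2*459684) - 87825) = 429463*((-9 - 538332 + 919368) - 87825) = 429463*(381027 - 87825) = 429463*293202 = 125919410526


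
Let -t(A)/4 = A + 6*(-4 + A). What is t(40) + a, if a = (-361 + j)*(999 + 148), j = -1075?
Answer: -1648116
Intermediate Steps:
t(A) = 96 - 28*A (t(A) = -4*(A + 6*(-4 + A)) = -4*(A + (-24 + 6*A)) = -4*(-24 + 7*A) = 96 - 28*A)
a = -1647092 (a = (-361 - 1075)*(999 + 148) = -1436*1147 = -1647092)
t(40) + a = (96 - 28*40) - 1647092 = (96 - 1120) - 1647092 = -1024 - 1647092 = -1648116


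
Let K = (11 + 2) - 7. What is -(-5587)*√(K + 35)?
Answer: 5587*√41 ≈ 35774.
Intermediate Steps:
K = 6 (K = 13 - 7 = 6)
-(-5587)*√(K + 35) = -(-5587)*√(6 + 35) = -(-5587)*√41 = 5587*√41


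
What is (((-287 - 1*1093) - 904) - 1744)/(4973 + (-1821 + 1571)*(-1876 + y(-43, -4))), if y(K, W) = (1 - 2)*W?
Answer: -4028/472973 ≈ -0.0085163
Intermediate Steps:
y(K, W) = -W
(((-287 - 1*1093) - 904) - 1744)/(4973 + (-1821 + 1571)*(-1876 + y(-43, -4))) = (((-287 - 1*1093) - 904) - 1744)/(4973 + (-1821 + 1571)*(-1876 - 1*(-4))) = (((-287 - 1093) - 904) - 1744)/(4973 - 250*(-1876 + 4)) = ((-1380 - 904) - 1744)/(4973 - 250*(-1872)) = (-2284 - 1744)/(4973 + 468000) = -4028/472973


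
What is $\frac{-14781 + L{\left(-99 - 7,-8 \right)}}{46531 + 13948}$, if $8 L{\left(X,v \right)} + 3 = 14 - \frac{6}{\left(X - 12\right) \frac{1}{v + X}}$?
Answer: $- \frac{6976325}{28546088} \approx -0.24439$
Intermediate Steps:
$L{\left(X,v \right)} = \frac{11}{8} - \frac{3 \left(X + v\right)}{4 \left(-12 + X\right)}$ ($L{\left(X,v \right)} = - \frac{3}{8} + \frac{14 - \frac{6}{\left(X - 12\right) \frac{1}{v + X}}}{8} = - \frac{3}{8} + \frac{14 - \frac{6}{\left(-12 + X\right) \frac{1}{X + v}}}{8} = - \frac{3}{8} + \frac{14 - \frac{6}{\frac{1}{X + v} \left(-12 + X\right)}}{8} = - \frac{3}{8} + \frac{14 - 6 \frac{X + v}{-12 + X}}{8} = - \frac{3}{8} + \frac{14 - \frac{6 \left(X + v\right)}{-12 + X}}{8} = - \frac{3}{8} + \left(\frac{7}{4} - \frac{3 \left(X + v\right)}{4 \left(-12 + X\right)}\right) = \frac{11}{8} - \frac{3 \left(X + v\right)}{4 \left(-12 + X\right)}$)
$\frac{-14781 + L{\left(-99 - 7,-8 \right)}}{46531 + 13948} = \frac{-14781 + \frac{-132 - -48 + 5 \left(-99 - 7\right)}{8 \left(-12 - 106\right)}}{46531 + 13948} = \frac{-14781 + \frac{-132 + 48 + 5 \left(-99 - 7\right)}{8 \left(-12 - 106\right)}}{60479} = \left(-14781 + \frac{-132 + 48 + 5 \left(-106\right)}{8 \left(-12 - 106\right)}\right) \frac{1}{60479} = \left(-14781 + \frac{-132 + 48 - 530}{8 \left(-118\right)}\right) \frac{1}{60479} = \left(-14781 + \frac{1}{8} \left(- \frac{1}{118}\right) \left(-614\right)\right) \frac{1}{60479} = \left(-14781 + \frac{307}{472}\right) \frac{1}{60479} = \left(- \frac{6976325}{472}\right) \frac{1}{60479} = - \frac{6976325}{28546088}$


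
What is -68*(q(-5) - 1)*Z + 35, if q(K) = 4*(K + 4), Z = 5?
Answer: 1735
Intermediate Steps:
q(K) = 16 + 4*K (q(K) = 4*(4 + K) = 16 + 4*K)
-68*(q(-5) - 1)*Z + 35 = -68*((16 + 4*(-5)) - 1)*5 + 35 = -68*((16 - 20) - 1)*5 + 35 = -68*(-4 - 1)*5 + 35 = -(-340)*5 + 35 = -68*(-25) + 35 = 1700 + 35 = 1735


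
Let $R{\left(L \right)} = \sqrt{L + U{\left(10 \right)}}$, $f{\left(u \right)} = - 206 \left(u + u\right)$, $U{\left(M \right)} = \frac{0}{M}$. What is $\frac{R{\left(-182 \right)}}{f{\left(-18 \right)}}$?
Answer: $\frac{i \sqrt{182}}{7416} \approx 0.0018191 i$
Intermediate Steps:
$U{\left(M \right)} = 0$
$f{\left(u \right)} = - 412 u$ ($f{\left(u \right)} = - 206 \cdot 2 u = - 412 u$)
$R{\left(L \right)} = \sqrt{L}$ ($R{\left(L \right)} = \sqrt{L + 0} = \sqrt{L}$)
$\frac{R{\left(-182 \right)}}{f{\left(-18 \right)}} = \frac{\sqrt{-182}}{\left(-412\right) \left(-18\right)} = \frac{i \sqrt{182}}{7416}$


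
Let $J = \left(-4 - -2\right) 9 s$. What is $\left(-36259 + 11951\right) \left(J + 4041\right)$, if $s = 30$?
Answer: $-85102308$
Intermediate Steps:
$J = -540$ ($J = \left(-4 - -2\right) 9 \cdot 30 = \left(-4 + 2\right) 9 \cdot 30 = \left(-2\right) 9 \cdot 30 = \left(-18\right) 30 = -540$)
$\left(-36259 + 11951\right) \left(J + 4041\right) = \left(-36259 + 11951\right) \left(-540 + 4041\right) = \left(-24308\right) 3501 = -85102308$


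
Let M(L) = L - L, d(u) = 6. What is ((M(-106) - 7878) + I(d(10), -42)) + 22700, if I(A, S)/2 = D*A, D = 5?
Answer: 14882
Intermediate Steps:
M(L) = 0
I(A, S) = 10*A (I(A, S) = 2*(5*A) = 10*A)
((M(-106) - 7878) + I(d(10), -42)) + 22700 = ((0 - 7878) + 10*6) + 22700 = (-7878 + 60) + 22700 = -7818 + 22700 = 14882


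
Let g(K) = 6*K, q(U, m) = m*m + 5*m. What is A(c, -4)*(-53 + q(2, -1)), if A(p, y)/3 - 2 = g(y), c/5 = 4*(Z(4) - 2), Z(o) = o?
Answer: 3762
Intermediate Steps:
q(U, m) = m**2 + 5*m
c = 40 (c = 5*(4*(4 - 2)) = 5*(4*2) = 5*8 = 40)
A(p, y) = 6 + 18*y (A(p, y) = 6 + 3*(6*y) = 6 + 18*y)
A(c, -4)*(-53 + q(2, -1)) = (6 + 18*(-4))*(-53 - (5 - 1)) = (6 - 72)*(-53 - 1*4) = -66*(-53 - 4) = -66*(-57) = 3762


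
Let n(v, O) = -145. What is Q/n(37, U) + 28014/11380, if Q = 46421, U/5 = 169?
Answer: -10484179/33002 ≈ -317.68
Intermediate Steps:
U = 845 (U = 5*169 = 845)
Q/n(37, U) + 28014/11380 = 46421/(-145) + 28014/11380 = 46421*(-1/145) + 28014*(1/11380) = -46421/145 + 14007/5690 = -10484179/33002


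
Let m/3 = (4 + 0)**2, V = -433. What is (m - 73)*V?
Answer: 10825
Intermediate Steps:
m = 48 (m = 3*(4 + 0)**2 = 3*4**2 = 3*16 = 48)
(m - 73)*V = (48 - 73)*(-433) = -25*(-433) = 10825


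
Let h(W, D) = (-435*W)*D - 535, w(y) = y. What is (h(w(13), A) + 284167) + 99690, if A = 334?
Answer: -1505448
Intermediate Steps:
h(W, D) = -535 - 435*D*W (h(W, D) = -435*D*W - 535 = -535 - 435*D*W)
(h(w(13), A) + 284167) + 99690 = ((-535 - 435*334*13) + 284167) + 99690 = ((-535 - 1888770) + 284167) + 99690 = (-1889305 + 284167) + 99690 = -1605138 + 99690 = -1505448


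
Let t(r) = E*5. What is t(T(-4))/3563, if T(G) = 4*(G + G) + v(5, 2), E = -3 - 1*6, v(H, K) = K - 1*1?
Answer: -45/3563 ≈ -0.012630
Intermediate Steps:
v(H, K) = -1 + K (v(H, K) = K - 1 = -1 + K)
E = -9 (E = -3 - 6 = -9)
T(G) = 1 + 8*G (T(G) = 4*(G + G) + (-1 + 2) = 4*(2*G) + 1 = 8*G + 1 = 1 + 8*G)
t(r) = -45 (t(r) = -9*5 = -45)
t(T(-4))/3563 = -45/3563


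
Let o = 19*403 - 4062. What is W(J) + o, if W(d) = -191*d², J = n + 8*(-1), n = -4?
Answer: -23909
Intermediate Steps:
J = -12 (J = -4 + 8*(-1) = -4 - 8 = -12)
o = 3595 (o = 7657 - 4062 = 3595)
W(J) + o = -191*(-12)² + 3595 = -191*144 + 3595 = -27504 + 3595 = -23909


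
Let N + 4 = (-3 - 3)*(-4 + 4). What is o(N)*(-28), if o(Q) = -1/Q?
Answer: -7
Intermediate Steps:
N = -4 (N = -4 + (-3 - 3)*(-4 + 4) = -4 - 6*0 = -4 + 0 = -4)
o(N)*(-28) = -1/(-4)*(-28) = -1*(-¼)*(-28) = (¼)*(-28) = -7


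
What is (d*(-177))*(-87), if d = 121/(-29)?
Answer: -64251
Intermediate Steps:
d = -121/29 (d = 121*(-1/29) = -121/29 ≈ -4.1724)
(d*(-177))*(-87) = -121/29*(-177)*(-87) = (21417/29)*(-87) = -64251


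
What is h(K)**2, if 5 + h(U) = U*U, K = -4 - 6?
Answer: 9025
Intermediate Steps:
K = -10
h(U) = -5 + U**2 (h(U) = -5 + U*U = -5 + U**2)
h(K)**2 = (-5 + (-10)**2)**2 = (-5 + 100)**2 = 95**2 = 9025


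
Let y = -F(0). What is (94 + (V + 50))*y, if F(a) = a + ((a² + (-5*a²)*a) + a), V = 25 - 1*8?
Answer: 0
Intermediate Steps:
V = 17 (V = 25 - 8 = 17)
F(a) = a² - 5*a³ + 2*a (F(a) = a + ((a² - 5*a³) + a) = a + (a + a² - 5*a³) = a² - 5*a³ + 2*a)
y = 0 (y = -0*(2 + 0 - 5*0²) = -0*(2 + 0 - 5*0) = -0*(2 + 0 + 0) = -0*2 = -1*0 = 0)
(94 + (V + 50))*y = (94 + (17 + 50))*0 = (94 + 67)*0 = 161*0 = 0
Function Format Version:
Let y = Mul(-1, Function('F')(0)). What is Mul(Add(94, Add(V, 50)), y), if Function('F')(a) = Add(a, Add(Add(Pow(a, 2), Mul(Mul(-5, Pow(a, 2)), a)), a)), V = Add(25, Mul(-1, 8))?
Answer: 0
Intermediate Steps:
V = 17 (V = Add(25, -8) = 17)
Function('F')(a) = Add(Pow(a, 2), Mul(-5, Pow(a, 3)), Mul(2, a)) (Function('F')(a) = Add(a, Add(Add(Pow(a, 2), Mul(-5, Pow(a, 3))), a)) = Add(a, Add(a, Pow(a, 2), Mul(-5, Pow(a, 3)))) = Add(Pow(a, 2), Mul(-5, Pow(a, 3)), Mul(2, a)))
y = 0 (y = Mul(-1, Mul(0, Add(2, 0, Mul(-5, Pow(0, 2))))) = Mul(-1, Mul(0, Add(2, 0, Mul(-5, 0)))) = Mul(-1, Mul(0, Add(2, 0, 0))) = Mul(-1, Mul(0, 2)) = Mul(-1, 0) = 0)
Mul(Add(94, Add(V, 50)), y) = Mul(Add(94, Add(17, 50)), 0) = Mul(Add(94, 67), 0) = Mul(161, 0) = 0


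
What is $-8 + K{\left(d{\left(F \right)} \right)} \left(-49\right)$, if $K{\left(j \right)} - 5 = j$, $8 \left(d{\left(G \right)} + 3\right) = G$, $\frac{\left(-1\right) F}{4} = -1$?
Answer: $- \frac{261}{2} \approx -130.5$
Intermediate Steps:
$F = 4$ ($F = \left(-4\right) \left(-1\right) = 4$)
$d{\left(G \right)} = -3 + \frac{G}{8}$
$K{\left(j \right)} = 5 + j$
$-8 + K{\left(d{\left(F \right)} \right)} \left(-49\right) = -8 + \left(5 + \left(-3 + \frac{1}{8} \cdot 4\right)\right) \left(-49\right) = -8 + \left(5 + \left(-3 + \frac{1}{2}\right)\right) \left(-49\right) = -8 + \left(5 - \frac{5}{2}\right) \left(-49\right) = -8 + \frac{5}{2} \left(-49\right) = -8 - \frac{245}{2} = - \frac{261}{2}$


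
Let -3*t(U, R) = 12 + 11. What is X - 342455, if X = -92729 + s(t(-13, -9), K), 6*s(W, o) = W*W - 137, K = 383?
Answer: -11750320/27 ≈ -4.3520e+5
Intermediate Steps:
t(U, R) = -23/3 (t(U, R) = -(12 + 11)/3 = -1/3*23 = -23/3)
s(W, o) = -137/6 + W**2/6 (s(W, o) = (W*W - 137)/6 = (W**2 - 137)/6 = (-137 + W**2)/6 = -137/6 + W**2/6)
X = -2504035/27 (X = -92729 + (-137/6 + (-23/3)**2/6) = -92729 + (-137/6 + (1/6)*(529/9)) = -92729 + (-137/6 + 529/54) = -92729 - 352/27 = -2504035/27 ≈ -92742.)
X - 342455 = -2504035/27 - 342455 = -11750320/27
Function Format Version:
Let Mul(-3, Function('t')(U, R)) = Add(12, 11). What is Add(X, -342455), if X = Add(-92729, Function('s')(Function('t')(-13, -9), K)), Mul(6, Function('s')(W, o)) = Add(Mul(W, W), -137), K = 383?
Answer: Rational(-11750320, 27) ≈ -4.3520e+5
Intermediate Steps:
Function('t')(U, R) = Rational(-23, 3) (Function('t')(U, R) = Mul(Rational(-1, 3), Add(12, 11)) = Mul(Rational(-1, 3), 23) = Rational(-23, 3))
Function('s')(W, o) = Add(Rational(-137, 6), Mul(Rational(1, 6), Pow(W, 2))) (Function('s')(W, o) = Mul(Rational(1, 6), Add(Mul(W, W), -137)) = Mul(Rational(1, 6), Add(Pow(W, 2), -137)) = Mul(Rational(1, 6), Add(-137, Pow(W, 2))) = Add(Rational(-137, 6), Mul(Rational(1, 6), Pow(W, 2))))
X = Rational(-2504035, 27) (X = Add(-92729, Add(Rational(-137, 6), Mul(Rational(1, 6), Pow(Rational(-23, 3), 2)))) = Add(-92729, Add(Rational(-137, 6), Mul(Rational(1, 6), Rational(529, 9)))) = Add(-92729, Add(Rational(-137, 6), Rational(529, 54))) = Add(-92729, Rational(-352, 27)) = Rational(-2504035, 27) ≈ -92742.)
Add(X, -342455) = Add(Rational(-2504035, 27), -342455) = Rational(-11750320, 27)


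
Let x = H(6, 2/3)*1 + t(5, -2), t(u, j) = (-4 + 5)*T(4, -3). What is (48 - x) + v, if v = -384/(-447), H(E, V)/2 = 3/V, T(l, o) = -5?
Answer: 6684/149 ≈ 44.859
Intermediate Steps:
H(E, V) = 6/V (H(E, V) = 2*(3/V) = 6/V)
t(u, j) = -5 (t(u, j) = (-4 + 5)*(-5) = 1*(-5) = -5)
x = 4 (x = (6/((2/3)))*1 - 5 = (6/((2*(⅓))))*1 - 5 = (6/(⅔))*1 - 5 = (6*(3/2))*1 - 5 = 9*1 - 5 = 9 - 5 = 4)
v = 128/149 (v = -384*(-1/447) = 128/149 ≈ 0.85906)
(48 - x) + v = (48 - 1*4) + 128/149 = (48 - 4) + 128/149 = 44 + 128/149 = 6684/149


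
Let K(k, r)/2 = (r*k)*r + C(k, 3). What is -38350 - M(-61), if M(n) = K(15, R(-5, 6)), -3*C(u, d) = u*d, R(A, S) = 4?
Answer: -38800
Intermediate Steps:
C(u, d) = -d*u/3 (C(u, d) = -u*d/3 = -d*u/3)
K(k, r) = -2*k + 2*k*r² (K(k, r) = 2*((r*k)*r - ⅓*3*k) = 2*((k*r)*r - k) = 2*(k*r² - k) = 2*(-k + k*r²) = -2*k + 2*k*r²)
M(n) = 450 (M(n) = 2*15*(-1 + 4²) = 2*15*(-1 + 16) = 2*15*15 = 450)
-38350 - M(-61) = -38350 - 1*450 = -38350 - 450 = -38800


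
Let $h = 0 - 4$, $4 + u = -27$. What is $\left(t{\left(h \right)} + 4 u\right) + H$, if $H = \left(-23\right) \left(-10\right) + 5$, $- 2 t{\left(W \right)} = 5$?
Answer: $\frac{217}{2} \approx 108.5$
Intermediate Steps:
$u = -31$ ($u = -4 - 27 = -31$)
$h = -4$
$t{\left(W \right)} = - \frac{5}{2}$ ($t{\left(W \right)} = \left(- \frac{1}{2}\right) 5 = - \frac{5}{2}$)
$H = 235$ ($H = 230 + 5 = 235$)
$\left(t{\left(h \right)} + 4 u\right) + H = \left(- \frac{5}{2} + 4 \left(-31\right)\right) + 235 = \left(- \frac{5}{2} - 124\right) + 235 = - \frac{253}{2} + 235 = \frac{217}{2}$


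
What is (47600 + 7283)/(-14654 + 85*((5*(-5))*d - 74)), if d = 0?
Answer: -54883/20944 ≈ -2.6205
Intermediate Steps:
(47600 + 7283)/(-14654 + 85*((5*(-5))*d - 74)) = (47600 + 7283)/(-14654 + 85*((5*(-5))*0 - 74)) = 54883/(-14654 + 85*(-25*0 - 74)) = 54883/(-14654 + 85*(0 - 74)) = 54883/(-14654 + 85*(-74)) = 54883/(-14654 - 6290) = 54883/(-20944) = 54883*(-1/20944) = -54883/20944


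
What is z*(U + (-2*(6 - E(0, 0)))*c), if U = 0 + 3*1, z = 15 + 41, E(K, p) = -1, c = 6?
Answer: -4536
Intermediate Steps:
z = 56
U = 3 (U = 0 + 3 = 3)
z*(U + (-2*(6 - E(0, 0)))*c) = 56*(3 - 2*(6 - 1*(-1))*6) = 56*(3 - 2*(6 + 1)*6) = 56*(3 - 2*7*6) = 56*(3 - 14*6) = 56*(3 - 84) = 56*(-81) = -4536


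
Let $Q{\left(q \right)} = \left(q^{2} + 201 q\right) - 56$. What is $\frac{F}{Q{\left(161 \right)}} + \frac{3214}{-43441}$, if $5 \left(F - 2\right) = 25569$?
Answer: $\frac{175485519}{12646978330} \approx 0.013876$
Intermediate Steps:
$F = \frac{25579}{5}$ ($F = 2 + \frac{1}{5} \cdot 25569 = 2 + \frac{25569}{5} = \frac{25579}{5} \approx 5115.8$)
$Q{\left(q \right)} = -56 + q^{2} + 201 q$
$\frac{F}{Q{\left(161 \right)}} + \frac{3214}{-43441} = \frac{25579}{5 \left(-56 + 161^{2} + 201 \cdot 161\right)} + \frac{3214}{-43441} = \frac{25579}{5 \left(-56 + 25921 + 32361\right)} + 3214 \left(- \frac{1}{43441}\right) = \frac{25579}{5 \cdot 58226} - \frac{3214}{43441} = \frac{25579}{5} \cdot \frac{1}{58226} - \frac{3214}{43441} = \frac{25579}{291130} - \frac{3214}{43441} = \frac{175485519}{12646978330}$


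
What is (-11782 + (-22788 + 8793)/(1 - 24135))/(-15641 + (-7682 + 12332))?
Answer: 284332793/265256794 ≈ 1.0719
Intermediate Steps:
(-11782 + (-22788 + 8793)/(1 - 24135))/(-15641 + (-7682 + 12332)) = (-11782 - 13995/(-24134))/(-15641 + 4650) = (-11782 - 13995*(-1/24134))/(-10991) = (-11782 + 13995/24134)*(-1/10991) = -284332793/24134*(-1/10991) = 284332793/265256794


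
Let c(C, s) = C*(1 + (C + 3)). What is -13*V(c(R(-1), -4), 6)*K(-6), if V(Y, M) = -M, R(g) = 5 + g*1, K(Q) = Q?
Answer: -468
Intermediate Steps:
R(g) = 5 + g
c(C, s) = C*(4 + C) (c(C, s) = C*(1 + (3 + C)) = C*(4 + C))
-13*V(c(R(-1), -4), 6)*K(-6) = -13*(-1*6)*(-6) = -13*(-6)*(-6) = -(-78)*(-6) = -1*468 = -468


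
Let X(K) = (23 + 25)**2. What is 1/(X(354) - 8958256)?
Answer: -1/8955952 ≈ -1.1166e-7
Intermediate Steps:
X(K) = 2304 (X(K) = 48**2 = 2304)
1/(X(354) - 8958256) = 1/(2304 - 8958256) = 1/(-8955952) = -1/8955952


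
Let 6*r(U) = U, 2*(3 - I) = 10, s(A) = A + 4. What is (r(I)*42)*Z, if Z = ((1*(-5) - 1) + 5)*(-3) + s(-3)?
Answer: -56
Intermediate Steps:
s(A) = 4 + A
I = -2 (I = 3 - ½*10 = 3 - 5 = -2)
r(U) = U/6
Z = 4 (Z = ((1*(-5) - 1) + 5)*(-3) + (4 - 3) = ((-5 - 1) + 5)*(-3) + 1 = (-6 + 5)*(-3) + 1 = -1*(-3) + 1 = 3 + 1 = 4)
(r(I)*42)*Z = (((⅙)*(-2))*42)*4 = -⅓*42*4 = -14*4 = -56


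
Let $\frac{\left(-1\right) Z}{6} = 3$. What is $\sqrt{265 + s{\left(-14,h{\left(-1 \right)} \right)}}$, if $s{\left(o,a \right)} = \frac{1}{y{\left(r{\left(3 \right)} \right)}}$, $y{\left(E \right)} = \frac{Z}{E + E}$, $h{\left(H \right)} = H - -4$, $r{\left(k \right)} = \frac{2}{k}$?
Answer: $\frac{\sqrt{21459}}{9} \approx 16.277$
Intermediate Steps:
$Z = -18$ ($Z = \left(-6\right) 3 = -18$)
$h{\left(H \right)} = 4 + H$ ($h{\left(H \right)} = H + 4 = 4 + H$)
$y{\left(E \right)} = - \frac{9}{E}$ ($y{\left(E \right)} = - \frac{18}{E + E} = - \frac{18}{2 E} = - 18 \frac{1}{2 E} = - \frac{9}{E}$)
$s{\left(o,a \right)} = - \frac{2}{27}$ ($s{\left(o,a \right)} = \frac{1}{\left(-9\right) \frac{1}{2 \cdot \frac{1}{3}}} = \frac{1}{\left(-9\right) \frac{1}{\frac{2}{3}}} = \frac{1}{\left(-9\right) \frac{3}{2}} = \frac{1}{- \frac{27}{2}} = - \frac{2}{27}$)
$\sqrt{265 + s{\left(-14,h{\left(-1 \right)} \right)}} = \sqrt{265 - \frac{2}{27}} = \sqrt{\frac{7153}{27}} = \frac{\sqrt{21459}}{9}$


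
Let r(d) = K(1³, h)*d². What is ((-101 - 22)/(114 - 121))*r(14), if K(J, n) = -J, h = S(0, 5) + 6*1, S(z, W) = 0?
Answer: -3444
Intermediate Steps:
h = 6 (h = 0 + 6*1 = 0 + 6 = 6)
r(d) = -d² (r(d) = (-1*1³)*d² = (-1*1)*d² = -d²)
((-101 - 22)/(114 - 121))*r(14) = ((-101 - 22)/(114 - 121))*(-1*14²) = (-123/(-7))*(-1*196) = -123*(-⅐)*(-196) = (123/7)*(-196) = -3444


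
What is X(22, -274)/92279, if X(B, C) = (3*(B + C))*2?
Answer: -1512/92279 ≈ -0.016385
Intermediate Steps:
X(B, C) = 6*B + 6*C (X(B, C) = (3*B + 3*C)*2 = 6*B + 6*C)
X(22, -274)/92279 = (6*22 + 6*(-274))/92279 = (132 - 1644)*(1/92279) = -1512*1/92279 = -1512/92279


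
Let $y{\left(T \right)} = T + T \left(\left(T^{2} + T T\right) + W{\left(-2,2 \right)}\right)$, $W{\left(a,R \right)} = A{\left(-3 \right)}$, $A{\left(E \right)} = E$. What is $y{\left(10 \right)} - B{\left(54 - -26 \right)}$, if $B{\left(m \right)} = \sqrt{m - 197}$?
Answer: $1980 - 3 i \sqrt{13} \approx 1980.0 - 10.817 i$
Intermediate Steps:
$W{\left(a,R \right)} = -3$
$B{\left(m \right)} = \sqrt{-197 + m}$
$y{\left(T \right)} = T + T \left(-3 + 2 T^{2}\right)$ ($y{\left(T \right)} = T + T \left(\left(T^{2} + T T\right) - 3\right) = T + T \left(\left(T^{2} + T^{2}\right) - 3\right) = T + T \left(2 T^{2} - 3\right) = T + T \left(-3 + 2 T^{2}\right)$)
$y{\left(10 \right)} - B{\left(54 - -26 \right)} = 2 \cdot 10 \left(-1 + 10^{2}\right) - \sqrt{-197 + \left(54 - -26\right)} = 2 \cdot 10 \left(-1 + 100\right) - \sqrt{-197 + \left(54 + 26\right)} = 2 \cdot 10 \cdot 99 - \sqrt{-197 + 80} = 1980 - \sqrt{-117} = 1980 - 3 i \sqrt{13}$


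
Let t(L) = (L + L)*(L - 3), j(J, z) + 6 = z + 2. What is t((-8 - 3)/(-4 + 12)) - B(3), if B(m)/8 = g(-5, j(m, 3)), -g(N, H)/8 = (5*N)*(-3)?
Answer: 153985/32 ≈ 4812.0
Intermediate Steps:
j(J, z) = -4 + z (j(J, z) = -6 + (z + 2) = -6 + (2 + z) = -4 + z)
t(L) = 2*L*(-3 + L) (t(L) = (2*L)*(-3 + L) = 2*L*(-3 + L))
g(N, H) = 120*N (g(N, H) = -8*5*N*(-3) = -(-120)*N = 120*N)
B(m) = -4800 (B(m) = 8*(120*(-5)) = 8*(-600) = -4800)
t((-8 - 3)/(-4 + 12)) - B(3) = 2*((-8 - 3)/(-4 + 12))*(-3 + (-8 - 3)/(-4 + 12)) - 1*(-4800) = 2*(-11/8)*(-3 - 11/8) + 4800 = 2*(-11/8)*(-35/8) + 4800 = 385/32 + 4800 = 153985/32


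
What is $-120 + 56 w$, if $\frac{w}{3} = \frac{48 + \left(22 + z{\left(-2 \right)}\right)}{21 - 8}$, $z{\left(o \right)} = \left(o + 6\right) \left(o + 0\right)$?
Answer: $\frac{8856}{13} \approx 681.23$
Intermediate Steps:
$z{\left(o \right)} = o \left(6 + o\right)$ ($z{\left(o \right)} = \left(6 + o\right) o = o \left(6 + o\right)$)
$w = \frac{186}{13}$ ($w = 3 \frac{48 + \left(22 - 2 \left(6 - 2\right)\right)}{21 - 8} = 3 \frac{48 + \left(22 - 8\right)}{13} = 3 \left(48 + \left(22 - 8\right)\right) \frac{1}{13} = 3 \left(48 + 14\right) \frac{1}{13} = 3 \cdot 62 \cdot \frac{1}{13} = 3 \cdot \frac{62}{13} = \frac{186}{13} \approx 14.308$)
$-120 + 56 w = -120 + 56 \cdot \frac{186}{13} = -120 + \frac{10416}{13} = \frac{8856}{13}$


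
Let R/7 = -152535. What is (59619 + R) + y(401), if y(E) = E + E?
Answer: -1007324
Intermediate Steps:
R = -1067745 (R = 7*(-152535) = -1067745)
y(E) = 2*E
(59619 + R) + y(401) = (59619 - 1067745) + 2*401 = -1008126 + 802 = -1007324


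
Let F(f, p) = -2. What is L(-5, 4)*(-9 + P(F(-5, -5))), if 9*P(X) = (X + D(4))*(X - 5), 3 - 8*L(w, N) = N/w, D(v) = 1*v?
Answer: -361/72 ≈ -5.0139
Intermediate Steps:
D(v) = v
L(w, N) = 3/8 - N/(8*w)
P(X) = (-5 + X)*(4 + X)/9 (P(X) = ((X + 4)*(X - 5))/9 = ((4 + X)*(-5 + X))/9 = ((-5 + X)*(4 + X))/9 = (-5 + X)*(4 + X)/9)
L(-5, 4)*(-9 + P(F(-5, -5))) = ((1/8)*(-1*4 + 3*(-5))/(-5))*(-9 + (-20/9 - 1/9*(-2) + (1/9)*(-2)**2)) = ((1/8)*(-1/5)*(-4 - 15))*(-9 + (-20/9 + 2/9 + (1/9)*4)) = ((1/8)*(-1/5)*(-19))*(-9 + (-20/9 + 2/9 + 4/9)) = 19*(-9 - 14/9)/40 = (19/40)*(-95/9) = -361/72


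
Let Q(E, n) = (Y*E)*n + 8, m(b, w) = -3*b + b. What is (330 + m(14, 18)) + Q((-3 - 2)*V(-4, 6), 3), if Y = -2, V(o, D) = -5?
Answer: 160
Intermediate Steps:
m(b, w) = -2*b
Q(E, n) = 8 - 2*E*n (Q(E, n) = (-2*E)*n + 8 = -2*E*n + 8 = 8 - 2*E*n)
(330 + m(14, 18)) + Q((-3 - 2)*V(-4, 6), 3) = (330 - 2*14) + (8 - 2*(-3 - 2)*(-5)*3) = (330 - 28) + (8 - 2*(-5*(-5))*3) = 302 + (8 - 2*25*3) = 302 + (8 - 150) = 302 - 142 = 160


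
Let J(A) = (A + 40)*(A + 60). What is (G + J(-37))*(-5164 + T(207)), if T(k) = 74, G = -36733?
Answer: 186619760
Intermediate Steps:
J(A) = (40 + A)*(60 + A)
(G + J(-37))*(-5164 + T(207)) = (-36733 + (2400 + (-37)² + 100*(-37)))*(-5164 + 74) = (-36733 + (2400 + 1369 - 3700))*(-5090) = (-36733 + 69)*(-5090) = -36664*(-5090) = 186619760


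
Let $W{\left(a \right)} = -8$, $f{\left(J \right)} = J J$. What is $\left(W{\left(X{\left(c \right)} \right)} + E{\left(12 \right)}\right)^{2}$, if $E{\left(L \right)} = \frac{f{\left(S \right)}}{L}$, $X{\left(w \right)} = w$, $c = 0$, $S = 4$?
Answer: $\frac{400}{9} \approx 44.444$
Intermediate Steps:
$f{\left(J \right)} = J^{2}$
$E{\left(L \right)} = \frac{16}{L}$ ($E{\left(L \right)} = \frac{4^{2}}{L} = \frac{16}{L}$)
$\left(W{\left(X{\left(c \right)} \right)} + E{\left(12 \right)}\right)^{2} = \left(-8 + \frac{16}{12}\right)^{2} = \left(-8 + 16 \cdot \frac{1}{12}\right)^{2} = \left(-8 + \frac{4}{3}\right)^{2} = \left(- \frac{20}{3}\right)^{2} = \frac{400}{9}$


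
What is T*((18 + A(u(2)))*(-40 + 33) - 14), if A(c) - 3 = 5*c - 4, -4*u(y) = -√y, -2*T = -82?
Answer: -5453 - 1435*√2/4 ≈ -5960.4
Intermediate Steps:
T = 41 (T = -½*(-82) = 41)
u(y) = √y/4 (u(y) = -(-1)*√y/4 = √y/4)
A(c) = -1 + 5*c (A(c) = 3 + (5*c - 4) = 3 + (-4 + 5*c) = -1 + 5*c)
T*((18 + A(u(2)))*(-40 + 33) - 14) = 41*((18 + (-1 + 5*(√2/4)))*(-40 + 33) - 14) = 41*((18 + (-1 + 5*√2/4))*(-7) - 14) = 41*((17 + 5*√2/4)*(-7) - 14) = 41*((-119 - 35*√2/4) - 14) = 41*(-133 - 35*√2/4) = -5453 - 1435*√2/4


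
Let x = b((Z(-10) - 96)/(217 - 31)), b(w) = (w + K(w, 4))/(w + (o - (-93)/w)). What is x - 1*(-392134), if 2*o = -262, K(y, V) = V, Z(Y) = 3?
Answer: 249005083/635 ≈ 3.9213e+5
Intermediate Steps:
o = -131 (o = (½)*(-262) = -131)
b(w) = (4 + w)/(-131 + w + 93/w) (b(w) = (w + 4)/(w + (-131 - (-93)/w)) = (4 + w)/(w + (-131 + 93/w)) = (4 + w)/(-131 + w + 93/w))
x = -7/635 (x = ((3 - 96)/(217 - 31))*(4 + (3 - 96)/(217 - 31))/(93 + ((3 - 96)/(217 - 31))² - 131*(3 - 96)/(217 - 31)) = (-93/186)*(4 - 93/186)/(93 + (-93/186)² - (-12183)/186) = (-93*1/186)*(4 - 93*1/186)/(93 + (-93*1/186)² - (-12183)/186) = -(4 - ½)/(2*(93 + (-½)² - 131*(-½))) = -½*7/2/(93 + ¼ + 131/2) = -½*7/2/635/4 = -½*4/635*7/2 = -7/635 ≈ -0.011024)
x - 1*(-392134) = -7/635 - 1*(-392134) = -7/635 + 392134 = 249005083/635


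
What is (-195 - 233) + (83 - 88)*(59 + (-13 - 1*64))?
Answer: -338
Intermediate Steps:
(-195 - 233) + (83 - 88)*(59 + (-13 - 1*64)) = -428 - 5*(59 + (-13 - 64)) = -428 - 5*(59 - 77) = -428 - 5*(-18) = -428 + 90 = -338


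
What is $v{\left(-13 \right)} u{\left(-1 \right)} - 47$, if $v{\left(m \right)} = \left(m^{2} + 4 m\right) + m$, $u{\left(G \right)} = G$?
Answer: $-151$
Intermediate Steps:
$v{\left(m \right)} = m^{2} + 5 m$
$v{\left(-13 \right)} u{\left(-1 \right)} - 47 = - 13 \left(5 - 13\right) \left(-1\right) - 47 = \left(-13\right) \left(-8\right) \left(-1\right) - 47 = 104 \left(-1\right) - 47 = -104 - 47 = -151$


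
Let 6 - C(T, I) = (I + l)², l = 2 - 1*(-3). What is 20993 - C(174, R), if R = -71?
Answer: 25343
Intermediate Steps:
l = 5 (l = 2 + 3 = 5)
C(T, I) = 6 - (5 + I)² (C(T, I) = 6 - (I + 5)² = 6 - (5 + I)²)
20993 - C(174, R) = 20993 - (6 - (5 - 71)²) = 20993 - (6 - 1*(-66)²) = 20993 - (6 - 1*4356) = 20993 - (6 - 4356) = 20993 - 1*(-4350) = 20993 + 4350 = 25343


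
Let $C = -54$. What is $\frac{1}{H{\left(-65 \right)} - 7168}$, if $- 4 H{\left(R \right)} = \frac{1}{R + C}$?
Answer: $- \frac{476}{3411967} \approx -0.00013951$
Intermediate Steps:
$H{\left(R \right)} = - \frac{1}{4 \left(-54 + R\right)}$ ($H{\left(R \right)} = - \frac{1}{4 \left(R - 54\right)} = - \frac{1}{4 \left(-54 + R\right)}$)
$\frac{1}{H{\left(-65 \right)} - 7168} = \frac{1}{- \frac{1}{-216 + 4 \left(-65\right)} - 7168} = \frac{1}{- \frac{1}{-216 - 260} - 7168} = \frac{1}{- \frac{1}{-476} - 7168} = \frac{1}{\left(-1\right) \left(- \frac{1}{476}\right) - 7168} = \frac{1}{\frac{1}{476} - 7168} = \frac{1}{- \frac{3411967}{476}} = - \frac{476}{3411967}$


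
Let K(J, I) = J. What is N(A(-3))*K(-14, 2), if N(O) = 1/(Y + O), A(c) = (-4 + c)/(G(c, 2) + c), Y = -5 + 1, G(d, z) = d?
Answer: 84/17 ≈ 4.9412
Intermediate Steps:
Y = -4
A(c) = (-4 + c)/(2*c) (A(c) = (-4 + c)/(c + c) = (-4 + c)/((2*c)) = (-4 + c)*(1/(2*c)) = (-4 + c)/(2*c))
N(O) = 1/(-4 + O)
N(A(-3))*K(-14, 2) = -14/(-4 + (½)*(-4 - 3)/(-3)) = -14/(-4 + (½)*(-⅓)*(-7)) = -14/(-4 + 7/6) = -14/(-17/6) = -6/17*(-14) = 84/17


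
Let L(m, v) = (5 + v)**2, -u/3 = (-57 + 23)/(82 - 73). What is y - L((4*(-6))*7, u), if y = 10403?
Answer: 91226/9 ≈ 10136.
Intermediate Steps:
u = 34/3 (u = -3*(-57 + 23)/(82 - 73) = -(-102)/9 = -3*(-34/9) = 34/3 ≈ 11.333)
y - L((4*(-6))*7, u) = 10403 - (5 + 34/3)**2 = 10403 - (49/3)**2 = 10403 - 1*2401/9 = 10403 - 2401/9 = 91226/9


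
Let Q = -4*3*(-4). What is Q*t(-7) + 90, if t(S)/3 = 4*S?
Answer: -3942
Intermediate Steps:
t(S) = 12*S (t(S) = 3*(4*S) = 12*S)
Q = 48 (Q = -12*(-4) = 48)
Q*t(-7) + 90 = 48*(12*(-7)) + 90 = 48*(-84) + 90 = -4032 + 90 = -3942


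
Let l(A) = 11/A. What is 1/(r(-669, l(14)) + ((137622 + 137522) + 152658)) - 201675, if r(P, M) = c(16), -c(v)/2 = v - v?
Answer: -86276968349/427802 ≈ -2.0168e+5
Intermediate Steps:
c(v) = 0 (c(v) = -2*(v - v) = -2*0 = 0)
r(P, M) = 0
1/(r(-669, l(14)) + ((137622 + 137522) + 152658)) - 201675 = 1/(0 + ((137622 + 137522) + 152658)) - 201675 = 1/(0 + (275144 + 152658)) - 201675 = 1/(0 + 427802) - 201675 = 1/427802 - 201675 = -86276968349/427802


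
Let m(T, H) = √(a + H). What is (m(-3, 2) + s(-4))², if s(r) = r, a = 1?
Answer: (4 - √3)² ≈ 5.1436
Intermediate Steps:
m(T, H) = √(1 + H)
(m(-3, 2) + s(-4))² = (√(1 + 2) - 4)² = (√3 - 4)² = (-4 + √3)²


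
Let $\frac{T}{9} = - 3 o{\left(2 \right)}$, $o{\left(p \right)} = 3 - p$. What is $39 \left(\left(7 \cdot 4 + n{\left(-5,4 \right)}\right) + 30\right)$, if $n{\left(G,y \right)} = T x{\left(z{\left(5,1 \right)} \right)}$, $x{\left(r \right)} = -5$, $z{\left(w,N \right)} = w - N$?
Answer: $7527$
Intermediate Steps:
$T = -27$ ($T = 9 \left(- 3 \left(3 - 2\right)\right) = 9 \left(\left(-3\right) 1\right) = 9 \left(-3\right) = -27$)
$n{\left(G,y \right)} = 135$ ($n{\left(G,y \right)} = \left(-27\right) \left(-5\right) = 135$)
$39 \left(\left(7 \cdot 4 + n{\left(-5,4 \right)}\right) + 30\right) = 39 \left(\left(7 \cdot 4 + 135\right) + 30\right) = 39 \left(\left(28 + 135\right) + 30\right) = 39 \left(163 + 30\right) = 39 \cdot 193 = 7527$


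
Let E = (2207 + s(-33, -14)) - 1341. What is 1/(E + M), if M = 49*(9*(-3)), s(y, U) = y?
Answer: -1/490 ≈ -0.0020408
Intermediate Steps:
M = -1323 (M = 49*(-27) = -1323)
E = 833 (E = (2207 - 33) - 1341 = 2174 - 1341 = 833)
1/(E + M) = 1/(833 - 1323) = 1/(-490) = -1/490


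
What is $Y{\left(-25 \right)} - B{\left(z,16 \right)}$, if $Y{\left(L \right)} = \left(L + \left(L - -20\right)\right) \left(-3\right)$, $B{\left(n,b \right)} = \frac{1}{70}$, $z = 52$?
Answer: $\frac{6299}{70} \approx 89.986$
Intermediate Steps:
$B{\left(n,b \right)} = \frac{1}{70}$
$Y{\left(L \right)} = -60 - 6 L$ ($Y{\left(L \right)} = \left(L + \left(L + 20\right)\right) \left(-3\right) = \left(L + \left(20 + L\right)\right) \left(-3\right) = \left(20 + 2 L\right) \left(-3\right) = -60 - 6 L$)
$Y{\left(-25 \right)} - B{\left(z,16 \right)} = \left(-60 - -150\right) - \frac{1}{70} = \left(-60 + 150\right) - \frac{1}{70} = 90 - \frac{1}{70} = \frac{6299}{70}$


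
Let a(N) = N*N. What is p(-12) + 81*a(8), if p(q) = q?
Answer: 5172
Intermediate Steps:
a(N) = N**2
p(-12) + 81*a(8) = -12 + 81*8**2 = -12 + 81*64 = -12 + 5184 = 5172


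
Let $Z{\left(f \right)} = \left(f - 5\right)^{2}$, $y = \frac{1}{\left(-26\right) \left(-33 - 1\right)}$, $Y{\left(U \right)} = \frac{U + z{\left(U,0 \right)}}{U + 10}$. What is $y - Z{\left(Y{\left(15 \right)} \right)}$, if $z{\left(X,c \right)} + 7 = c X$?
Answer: $- \frac{12100451}{552500} \approx -21.901$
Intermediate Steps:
$z{\left(X,c \right)} = -7 + X c$ ($z{\left(X,c \right)} = -7 + c X = -7 + X c$)
$Y{\left(U \right)} = \frac{-7 + U}{10 + U}$ ($Y{\left(U \right)} = \frac{U + \left(-7 + U 0\right)}{U + 10} = \frac{U + \left(-7 + 0\right)}{10 + U} = \frac{U - 7}{10 + U} = \frac{-7 + U}{10 + U}$)
$y = \frac{1}{884}$ ($y = \frac{1}{\left(-26\right) \left(-34\right)} = \frac{1}{884} \approx 0.0011312$)
$Z{\left(f \right)} = \left(-5 + f\right)^{2}$
$y - Z{\left(Y{\left(15 \right)} \right)} = \frac{1}{884} - \left(-5 + \frac{-7 + 15}{10 + 15}\right)^{2} = \frac{1}{884} - \left(-5 + \frac{1}{25} \cdot 8\right)^{2} = \frac{1}{884} - \left(-5 + \frac{8}{25}\right)^{2} = \frac{1}{884} - \left(- \frac{117}{25}\right)^{2} = \frac{1}{884} - \frac{13689}{625} = - \frac{12100451}{552500}$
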